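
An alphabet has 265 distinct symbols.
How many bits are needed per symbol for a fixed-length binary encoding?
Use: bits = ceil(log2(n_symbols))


log2(265) = 8.0498
Bracket: 2^8 = 256 < 265 <= 2^9 = 512
So ceil(log2(265)) = 9

bits = ceil(log2(265)) = ceil(8.0498) = 9 bits


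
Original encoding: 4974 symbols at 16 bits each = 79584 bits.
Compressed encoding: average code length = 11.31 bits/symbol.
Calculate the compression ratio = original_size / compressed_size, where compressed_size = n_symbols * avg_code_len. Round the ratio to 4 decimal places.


original_size = n_symbols * orig_bits = 4974 * 16 = 79584 bits
compressed_size = n_symbols * avg_code_len = 4974 * 11.31 = 56255.94 bits
ratio = original_size / compressed_size = 79584 / 56255.94 = 1.4147

Compression ratio = 1.4147


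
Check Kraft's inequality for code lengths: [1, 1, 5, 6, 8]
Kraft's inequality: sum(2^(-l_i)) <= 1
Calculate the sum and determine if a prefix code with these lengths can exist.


Sum = 2^(-1) + 2^(-1) + 2^(-5) + 2^(-6) + 2^(-8)
    = 0.5 + 0.5 + 0.03125 + 0.015625 + 0.00390625
    = 269/256 = 1.05078125
Since 1.05078125 > 1, Kraft's inequality is NOT satisfied.
A prefix code with these lengths CANNOT exist.

Kraft sum = 1.05078125. Not satisfied.


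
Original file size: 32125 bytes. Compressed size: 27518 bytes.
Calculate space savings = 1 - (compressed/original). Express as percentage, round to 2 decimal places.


ratio = compressed/original = 27518/32125 = 0.856591
savings = 1 - ratio = 1 - 0.856591 = 0.143409
as a percentage: 0.143409 * 100 = 14.34%

Space savings = 1 - 27518/32125 = 14.34%


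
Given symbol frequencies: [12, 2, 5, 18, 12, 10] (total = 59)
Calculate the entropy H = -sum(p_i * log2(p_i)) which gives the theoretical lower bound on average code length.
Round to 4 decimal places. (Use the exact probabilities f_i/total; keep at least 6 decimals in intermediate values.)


Per-symbol terms -p_i * log2(p_i) with p_i = f_i/59:
  p = 12/59 = 0.203390: log2(p) = -2.297681, -p*log2(p) = 0.467325
  p = 2/59 = 0.033898: log2(p) = -4.882643, -p*log2(p) = 0.165513
  p = 5/59 = 0.084746: log2(p) = -3.560715, -p*log2(p) = 0.301756
  p = 18/59 = 0.305085: log2(p) = -1.712718, -p*log2(p) = 0.522524
  p = 12/59 = 0.203390: log2(p) = -2.297681, -p*log2(p) = 0.467325
  p = 10/59 = 0.169492: log2(p) = -2.560715, -p*log2(p) = 0.434019
H = 0.467325 + 0.165513 + 0.301756 + 0.522524 + 0.467325 + 0.434019 = 2.358462

H = 2.3585 bits/symbol


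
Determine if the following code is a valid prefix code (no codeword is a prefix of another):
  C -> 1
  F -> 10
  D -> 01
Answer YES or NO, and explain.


Checking each pair (does one codeword prefix another?):
  C='1' vs F='10': prefix -- VIOLATION

NO -- this is NOT a valid prefix code. C (1) is a prefix of F (10).


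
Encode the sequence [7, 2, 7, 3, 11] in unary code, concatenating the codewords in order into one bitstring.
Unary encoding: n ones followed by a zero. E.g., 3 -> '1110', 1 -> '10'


Encode each number as n ones followed by a terminating 0:
  7 -> 11111110 (8 bits)
  2 -> 110 (3 bits)
  7 -> 11111110 (8 bits)
  3 -> 1110 (4 bits)
  11 -> 111111111110 (12 bits)
Total length = 8 + 3 + 8 + 4 + 12 = 35 bits.

Unary([7, 2, 7, 3, 11]) = 11111110110111111101110111111111110 (35 bits)


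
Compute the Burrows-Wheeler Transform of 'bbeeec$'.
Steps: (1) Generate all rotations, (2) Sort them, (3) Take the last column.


Rotations (sorted):
  0: $bbeeec -> last char: c
  1: bbeeec$ -> last char: $
  2: beeec$b -> last char: b
  3: c$bbeee -> last char: e
  4: ec$bbee -> last char: e
  5: eec$bbe -> last char: e
  6: eeec$bb -> last char: b


BWT = c$beeeb


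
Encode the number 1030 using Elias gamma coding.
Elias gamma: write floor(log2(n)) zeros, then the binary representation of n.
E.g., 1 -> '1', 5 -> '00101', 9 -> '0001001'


num_bits = floor(log2(1030)) + 1 = 11
leading_zeros = num_bits - 1 = 10
binary(1030) = 10000000110

Elias gamma(1030) = '0000000000' + '10000000110' = 000000000010000000110 (21 bits)


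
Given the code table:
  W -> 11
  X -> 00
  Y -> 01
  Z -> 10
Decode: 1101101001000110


Decoding:
11 -> W
01 -> Y
10 -> Z
10 -> Z
01 -> Y
00 -> X
01 -> Y
10 -> Z


Result: WYZZYXYZ


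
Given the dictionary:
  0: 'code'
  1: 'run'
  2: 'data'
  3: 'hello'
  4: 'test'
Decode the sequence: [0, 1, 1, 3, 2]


Look up each index in the dictionary:
  0 -> 'code'
  1 -> 'run'
  1 -> 'run'
  3 -> 'hello'
  2 -> 'data'

Decoded: "code run run hello data"


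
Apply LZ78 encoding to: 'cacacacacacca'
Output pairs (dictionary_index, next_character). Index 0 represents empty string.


LZ78 encoding steps:
Dictionary: {0: ''}
Step 1: w='' (idx 0), next='c' -> output (0, 'c'), add 'c' as idx 1
Step 2: w='' (idx 0), next='a' -> output (0, 'a'), add 'a' as idx 2
Step 3: w='c' (idx 1), next='a' -> output (1, 'a'), add 'ca' as idx 3
Step 4: w='ca' (idx 3), next='c' -> output (3, 'c'), add 'cac' as idx 4
Step 5: w='a' (idx 2), next='c' -> output (2, 'c'), add 'ac' as idx 5
Step 6: w='ac' (idx 5), next='c' -> output (5, 'c'), add 'acc' as idx 6
Step 7: w='a' (idx 2), end of input -> output (2, '')


Encoded: [(0, 'c'), (0, 'a'), (1, 'a'), (3, 'c'), (2, 'c'), (5, 'c'), (2, '')]


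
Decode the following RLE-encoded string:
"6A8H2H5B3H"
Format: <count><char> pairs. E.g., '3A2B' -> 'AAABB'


Expanding each <count><char> pair:
  6A -> 'AAAAAA'
  8H -> 'HHHHHHHH'
  2H -> 'HH'
  5B -> 'BBBBB'
  3H -> 'HHH'

Decoded = AAAAAAHHHHHHHHHHBBBBBHHH


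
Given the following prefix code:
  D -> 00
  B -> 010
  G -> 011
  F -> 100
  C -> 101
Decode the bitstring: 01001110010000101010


Decoding step by step:
Bits 010 -> B
Bits 011 -> G
Bits 100 -> F
Bits 100 -> F
Bits 00 -> D
Bits 101 -> C
Bits 010 -> B


Decoded message: BGFFDCB


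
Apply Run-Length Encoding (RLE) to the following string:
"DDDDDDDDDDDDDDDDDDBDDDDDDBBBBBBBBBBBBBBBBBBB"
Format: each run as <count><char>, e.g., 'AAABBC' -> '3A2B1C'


Scanning runs left to right:
  i=0: run of 'D' x 18 -> '18D'
  i=18: run of 'B' x 1 -> '1B'
  i=19: run of 'D' x 6 -> '6D'
  i=25: run of 'B' x 19 -> '19B'

RLE = 18D1B6D19B


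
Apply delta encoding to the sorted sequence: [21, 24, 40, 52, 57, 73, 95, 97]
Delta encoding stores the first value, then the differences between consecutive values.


First value: 21
Deltas:
  24 - 21 = 3
  40 - 24 = 16
  52 - 40 = 12
  57 - 52 = 5
  73 - 57 = 16
  95 - 73 = 22
  97 - 95 = 2


Delta encoded: [21, 3, 16, 12, 5, 16, 22, 2]


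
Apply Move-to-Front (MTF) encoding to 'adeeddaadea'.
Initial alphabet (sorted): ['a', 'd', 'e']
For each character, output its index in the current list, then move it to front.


MTF encoding:
'a': index 0 in ['a', 'd', 'e'] -> ['a', 'd', 'e']
'd': index 1 in ['a', 'd', 'e'] -> ['d', 'a', 'e']
'e': index 2 in ['d', 'a', 'e'] -> ['e', 'd', 'a']
'e': index 0 in ['e', 'd', 'a'] -> ['e', 'd', 'a']
'd': index 1 in ['e', 'd', 'a'] -> ['d', 'e', 'a']
'd': index 0 in ['d', 'e', 'a'] -> ['d', 'e', 'a']
'a': index 2 in ['d', 'e', 'a'] -> ['a', 'd', 'e']
'a': index 0 in ['a', 'd', 'e'] -> ['a', 'd', 'e']
'd': index 1 in ['a', 'd', 'e'] -> ['d', 'a', 'e']
'e': index 2 in ['d', 'a', 'e'] -> ['e', 'd', 'a']
'a': index 2 in ['e', 'd', 'a'] -> ['a', 'e', 'd']


Output: [0, 1, 2, 0, 1, 0, 2, 0, 1, 2, 2]


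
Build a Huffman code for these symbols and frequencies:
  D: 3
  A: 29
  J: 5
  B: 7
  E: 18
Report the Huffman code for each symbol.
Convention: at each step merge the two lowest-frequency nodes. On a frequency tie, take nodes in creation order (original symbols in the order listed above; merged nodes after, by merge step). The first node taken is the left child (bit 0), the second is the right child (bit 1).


Huffman tree construction:
Step 1: Merge D(3) + J(5) = 8
Step 2: Merge B(7) + (D+J)(8) = 15
Step 3: Merge (B+(D+J))(15) + E(18) = 33
Step 4: Merge A(29) + ((B+(D+J))+E)(33) = 62
Read each symbol's code off the tree from the root (left child = 0, right child = 1).

Codes:
  D: 1010 (length 4)
  A: 0 (length 1)
  J: 1011 (length 4)
  B: 100 (length 3)
  E: 11 (length 2)
Average code length: 118/62 = 1.9032 bits/symbol


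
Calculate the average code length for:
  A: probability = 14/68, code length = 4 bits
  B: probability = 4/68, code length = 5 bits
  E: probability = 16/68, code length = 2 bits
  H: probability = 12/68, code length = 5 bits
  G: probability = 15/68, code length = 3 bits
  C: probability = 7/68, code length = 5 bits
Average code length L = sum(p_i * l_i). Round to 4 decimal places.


Weighted contributions p_i * l_i:
  A: (14/68) * 4 = 56/68
  B: (4/68) * 5 = 20/68
  E: (16/68) * 2 = 32/68
  H: (12/68) * 5 = 60/68
  G: (15/68) * 3 = 45/68
  C: (7/68) * 5 = 35/68
Sum = (56 + 20 + 32 + 60 + 45 + 35)/68 = 248/68

L = 248/68 = 3.6471 bits/symbol


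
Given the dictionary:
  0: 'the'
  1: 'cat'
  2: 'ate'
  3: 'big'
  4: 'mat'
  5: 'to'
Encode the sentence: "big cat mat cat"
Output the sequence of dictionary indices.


Look up each word in the dictionary:
  'big' -> 3
  'cat' -> 1
  'mat' -> 4
  'cat' -> 1

Encoded: [3, 1, 4, 1]


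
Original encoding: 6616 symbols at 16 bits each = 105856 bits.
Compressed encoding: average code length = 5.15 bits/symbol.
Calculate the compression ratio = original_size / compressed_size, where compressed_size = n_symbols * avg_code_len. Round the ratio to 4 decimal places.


original_size = n_symbols * orig_bits = 6616 * 16 = 105856 bits
compressed_size = n_symbols * avg_code_len = 6616 * 5.15 = 34072.4 bits
ratio = original_size / compressed_size = 105856 / 34072.4 = 3.1068

Compression ratio = 3.1068


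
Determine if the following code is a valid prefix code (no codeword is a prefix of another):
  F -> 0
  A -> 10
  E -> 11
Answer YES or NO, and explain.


Checking each pair (does one codeword prefix another?):
  F='0' vs A='10': no prefix
  F='0' vs E='11': no prefix
  A='10' vs F='0': no prefix
  A='10' vs E='11': no prefix
  E='11' vs F='0': no prefix
  E='11' vs A='10': no prefix
No violation found over all pairs.

YES -- this is a valid prefix code. No codeword is a prefix of any other codeword.


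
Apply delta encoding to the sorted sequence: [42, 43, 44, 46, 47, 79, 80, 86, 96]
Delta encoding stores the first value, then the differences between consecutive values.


First value: 42
Deltas:
  43 - 42 = 1
  44 - 43 = 1
  46 - 44 = 2
  47 - 46 = 1
  79 - 47 = 32
  80 - 79 = 1
  86 - 80 = 6
  96 - 86 = 10


Delta encoded: [42, 1, 1, 2, 1, 32, 1, 6, 10]


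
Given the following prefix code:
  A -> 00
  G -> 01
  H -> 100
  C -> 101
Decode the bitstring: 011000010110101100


Decoding step by step:
Bits 01 -> G
Bits 100 -> H
Bits 00 -> A
Bits 101 -> C
Bits 101 -> C
Bits 01 -> G
Bits 100 -> H


Decoded message: GHACCGH


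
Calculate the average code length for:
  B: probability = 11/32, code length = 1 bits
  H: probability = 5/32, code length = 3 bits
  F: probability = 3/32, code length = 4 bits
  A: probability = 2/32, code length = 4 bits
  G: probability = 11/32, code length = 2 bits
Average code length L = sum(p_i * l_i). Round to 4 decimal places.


Weighted contributions p_i * l_i:
  B: (11/32) * 1 = 11/32
  H: (5/32) * 3 = 15/32
  F: (3/32) * 4 = 12/32
  A: (2/32) * 4 = 8/32
  G: (11/32) * 2 = 22/32
Sum = (11 + 15 + 12 + 8 + 22)/32 = 68/32

L = 68/32 = 2.1250 bits/symbol


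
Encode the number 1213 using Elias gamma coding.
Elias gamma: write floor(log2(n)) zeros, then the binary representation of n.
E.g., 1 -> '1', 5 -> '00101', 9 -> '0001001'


num_bits = floor(log2(1213)) + 1 = 11
leading_zeros = num_bits - 1 = 10
binary(1213) = 10010111101

Elias gamma(1213) = '0000000000' + '10010111101' = 000000000010010111101 (21 bits)


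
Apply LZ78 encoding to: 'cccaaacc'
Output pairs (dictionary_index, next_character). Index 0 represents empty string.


LZ78 encoding steps:
Dictionary: {0: ''}
Step 1: w='' (idx 0), next='c' -> output (0, 'c'), add 'c' as idx 1
Step 2: w='c' (idx 1), next='c' -> output (1, 'c'), add 'cc' as idx 2
Step 3: w='' (idx 0), next='a' -> output (0, 'a'), add 'a' as idx 3
Step 4: w='a' (idx 3), next='a' -> output (3, 'a'), add 'aa' as idx 4
Step 5: w='cc' (idx 2), end of input -> output (2, '')


Encoded: [(0, 'c'), (1, 'c'), (0, 'a'), (3, 'a'), (2, '')]


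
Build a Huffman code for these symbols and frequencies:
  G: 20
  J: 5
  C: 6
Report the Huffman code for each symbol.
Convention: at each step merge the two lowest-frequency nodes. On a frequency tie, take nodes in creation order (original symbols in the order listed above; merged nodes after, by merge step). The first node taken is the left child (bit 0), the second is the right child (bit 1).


Huffman tree construction:
Step 1: Merge J(5) + C(6) = 11
Step 2: Merge (J+C)(11) + G(20) = 31
Read each symbol's code off the tree from the root (left child = 0, right child = 1).

Codes:
  G: 1 (length 1)
  J: 00 (length 2)
  C: 01 (length 2)
Average code length: 42/31 = 1.3548 bits/symbol


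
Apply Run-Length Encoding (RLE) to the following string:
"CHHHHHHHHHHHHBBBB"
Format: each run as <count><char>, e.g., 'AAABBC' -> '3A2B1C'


Scanning runs left to right:
  i=0: run of 'C' x 1 -> '1C'
  i=1: run of 'H' x 12 -> '12H'
  i=13: run of 'B' x 4 -> '4B'

RLE = 1C12H4B


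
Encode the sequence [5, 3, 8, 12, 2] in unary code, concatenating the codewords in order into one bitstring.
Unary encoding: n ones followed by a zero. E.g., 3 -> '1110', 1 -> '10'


Encode each number as n ones followed by a terminating 0:
  5 -> 111110 (6 bits)
  3 -> 1110 (4 bits)
  8 -> 111111110 (9 bits)
  12 -> 1111111111110 (13 bits)
  2 -> 110 (3 bits)
Total length = 6 + 4 + 9 + 13 + 3 = 35 bits.

Unary([5, 3, 8, 12, 2]) = 11111011101111111101111111111110110 (35 bits)


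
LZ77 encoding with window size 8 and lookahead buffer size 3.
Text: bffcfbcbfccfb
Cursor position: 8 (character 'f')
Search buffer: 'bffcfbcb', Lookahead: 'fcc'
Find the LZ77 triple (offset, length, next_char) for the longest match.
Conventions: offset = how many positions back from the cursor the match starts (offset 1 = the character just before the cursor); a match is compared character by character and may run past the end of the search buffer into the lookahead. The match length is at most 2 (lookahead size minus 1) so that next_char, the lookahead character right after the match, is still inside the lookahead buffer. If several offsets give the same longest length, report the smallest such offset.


Try each offset into the search buffer:
  offset=1 (pos 7, char 'b'): match length 0
  offset=2 (pos 6, char 'c'): match length 0
  offset=3 (pos 5, char 'b'): match length 0
  offset=4 (pos 4, char 'f'): match length 1
  offset=5 (pos 3, char 'c'): match length 0
  offset=6 (pos 2, char 'f'): match length 2
  offset=7 (pos 1, char 'f'): match length 1
  offset=8 (pos 0, char 'b'): match length 0
Longest match has length 2 at offset 6.
next_char = character at position 8 + 2 = 10 -> 'c'

Best match: offset=6, length=2 (matching 'fc' starting at position 2)
LZ77 triple: (6, 2, 'c')


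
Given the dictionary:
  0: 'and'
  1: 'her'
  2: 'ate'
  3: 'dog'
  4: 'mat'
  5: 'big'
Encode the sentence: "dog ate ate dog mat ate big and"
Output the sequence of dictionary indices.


Look up each word in the dictionary:
  'dog' -> 3
  'ate' -> 2
  'ate' -> 2
  'dog' -> 3
  'mat' -> 4
  'ate' -> 2
  'big' -> 5
  'and' -> 0

Encoded: [3, 2, 2, 3, 4, 2, 5, 0]


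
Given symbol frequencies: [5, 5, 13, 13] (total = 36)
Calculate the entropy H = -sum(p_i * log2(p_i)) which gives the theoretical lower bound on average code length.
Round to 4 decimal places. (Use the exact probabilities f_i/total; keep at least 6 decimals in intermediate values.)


Per-symbol terms -p_i * log2(p_i) with p_i = f_i/36:
  p = 5/36 = 0.138889: log2(p) = -2.847997, -p*log2(p) = 0.395555
  p = 5/36 = 0.138889: log2(p) = -2.847997, -p*log2(p) = 0.395555
  p = 13/36 = 0.361111: log2(p) = -1.469485, -p*log2(p) = 0.530647
  p = 13/36 = 0.361111: log2(p) = -1.469485, -p*log2(p) = 0.530647
H = 0.395555 + 0.395555 + 0.530647 + 0.530647 = 1.852404

H = 1.8524 bits/symbol


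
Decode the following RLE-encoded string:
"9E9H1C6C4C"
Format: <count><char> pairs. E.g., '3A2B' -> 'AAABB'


Expanding each <count><char> pair:
  9E -> 'EEEEEEEEE'
  9H -> 'HHHHHHHHH'
  1C -> 'C'
  6C -> 'CCCCCC'
  4C -> 'CCCC'

Decoded = EEEEEEEEEHHHHHHHHHCCCCCCCCCCC


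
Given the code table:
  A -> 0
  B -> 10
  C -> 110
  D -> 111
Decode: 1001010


Decoding:
10 -> B
0 -> A
10 -> B
10 -> B


Result: BABB


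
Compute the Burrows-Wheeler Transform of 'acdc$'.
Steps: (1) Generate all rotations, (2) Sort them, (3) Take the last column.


Rotations (sorted):
  0: $acdc -> last char: c
  1: acdc$ -> last char: $
  2: c$acd -> last char: d
  3: cdc$a -> last char: a
  4: dc$ac -> last char: c


BWT = c$dac


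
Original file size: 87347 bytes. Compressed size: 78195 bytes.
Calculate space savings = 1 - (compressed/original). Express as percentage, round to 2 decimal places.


ratio = compressed/original = 78195/87347 = 0.895223
savings = 1 - ratio = 1 - 0.895223 = 0.104777
as a percentage: 0.104777 * 100 = 10.48%

Space savings = 1 - 78195/87347 = 10.48%


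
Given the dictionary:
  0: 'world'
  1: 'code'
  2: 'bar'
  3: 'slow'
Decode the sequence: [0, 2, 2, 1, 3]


Look up each index in the dictionary:
  0 -> 'world'
  2 -> 'bar'
  2 -> 'bar'
  1 -> 'code'
  3 -> 'slow'

Decoded: "world bar bar code slow"


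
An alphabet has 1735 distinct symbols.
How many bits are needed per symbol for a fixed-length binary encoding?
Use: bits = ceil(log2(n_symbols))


log2(1735) = 10.7607
Bracket: 2^10 = 1024 < 1735 <= 2^11 = 2048
So ceil(log2(1735)) = 11

bits = ceil(log2(1735)) = ceil(10.7607) = 11 bits


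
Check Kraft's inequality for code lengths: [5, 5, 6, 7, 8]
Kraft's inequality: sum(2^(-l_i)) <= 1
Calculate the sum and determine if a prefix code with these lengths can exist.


Sum = 2^(-5) + 2^(-5) + 2^(-6) + 2^(-7) + 2^(-8)
    = 0.03125 + 0.03125 + 0.015625 + 0.0078125 + 0.00390625
    = 23/256 = 0.08984375
Since 0.08984375 <= 1, Kraft's inequality IS satisfied.
A prefix code with these lengths CAN exist.

Kraft sum = 0.08984375. Satisfied.


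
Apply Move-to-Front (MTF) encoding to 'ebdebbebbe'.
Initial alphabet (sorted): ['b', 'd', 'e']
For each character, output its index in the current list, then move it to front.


MTF encoding:
'e': index 2 in ['b', 'd', 'e'] -> ['e', 'b', 'd']
'b': index 1 in ['e', 'b', 'd'] -> ['b', 'e', 'd']
'd': index 2 in ['b', 'e', 'd'] -> ['d', 'b', 'e']
'e': index 2 in ['d', 'b', 'e'] -> ['e', 'd', 'b']
'b': index 2 in ['e', 'd', 'b'] -> ['b', 'e', 'd']
'b': index 0 in ['b', 'e', 'd'] -> ['b', 'e', 'd']
'e': index 1 in ['b', 'e', 'd'] -> ['e', 'b', 'd']
'b': index 1 in ['e', 'b', 'd'] -> ['b', 'e', 'd']
'b': index 0 in ['b', 'e', 'd'] -> ['b', 'e', 'd']
'e': index 1 in ['b', 'e', 'd'] -> ['e', 'b', 'd']


Output: [2, 1, 2, 2, 2, 0, 1, 1, 0, 1]


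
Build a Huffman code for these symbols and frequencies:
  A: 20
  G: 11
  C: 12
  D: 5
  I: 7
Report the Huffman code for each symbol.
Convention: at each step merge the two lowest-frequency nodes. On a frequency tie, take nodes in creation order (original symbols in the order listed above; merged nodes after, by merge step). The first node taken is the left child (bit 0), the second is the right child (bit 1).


Huffman tree construction:
Step 1: Merge D(5) + I(7) = 12
Step 2: Merge G(11) + C(12) = 23
Step 3: Merge (D+I)(12) + A(20) = 32
Step 4: Merge (G+C)(23) + ((D+I)+A)(32) = 55
Read each symbol's code off the tree from the root (left child = 0, right child = 1).

Codes:
  A: 11 (length 2)
  G: 00 (length 2)
  C: 01 (length 2)
  D: 100 (length 3)
  I: 101 (length 3)
Average code length: 122/55 = 2.2182 bits/symbol


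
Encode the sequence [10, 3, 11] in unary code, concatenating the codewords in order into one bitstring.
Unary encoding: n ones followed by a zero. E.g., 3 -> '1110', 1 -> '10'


Encode each number as n ones followed by a terminating 0:
  10 -> 11111111110 (11 bits)
  3 -> 1110 (4 bits)
  11 -> 111111111110 (12 bits)
Total length = 11 + 4 + 12 = 27 bits.

Unary([10, 3, 11]) = 111111111101110111111111110 (27 bits)


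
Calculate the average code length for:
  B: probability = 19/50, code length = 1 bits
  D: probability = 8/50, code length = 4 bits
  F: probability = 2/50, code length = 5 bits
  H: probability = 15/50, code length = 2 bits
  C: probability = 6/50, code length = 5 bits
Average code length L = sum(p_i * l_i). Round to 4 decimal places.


Weighted contributions p_i * l_i:
  B: (19/50) * 1 = 19/50
  D: (8/50) * 4 = 32/50
  F: (2/50) * 5 = 10/50
  H: (15/50) * 2 = 30/50
  C: (6/50) * 5 = 30/50
Sum = (19 + 32 + 10 + 30 + 30)/50 = 121/50

L = 121/50 = 2.4200 bits/symbol


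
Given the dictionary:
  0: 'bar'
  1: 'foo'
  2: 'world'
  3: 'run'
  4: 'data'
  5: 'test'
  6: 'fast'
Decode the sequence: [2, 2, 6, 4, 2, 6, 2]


Look up each index in the dictionary:
  2 -> 'world'
  2 -> 'world'
  6 -> 'fast'
  4 -> 'data'
  2 -> 'world'
  6 -> 'fast'
  2 -> 'world'

Decoded: "world world fast data world fast world"


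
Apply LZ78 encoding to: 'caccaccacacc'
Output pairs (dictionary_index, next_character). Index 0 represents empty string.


LZ78 encoding steps:
Dictionary: {0: ''}
Step 1: w='' (idx 0), next='c' -> output (0, 'c'), add 'c' as idx 1
Step 2: w='' (idx 0), next='a' -> output (0, 'a'), add 'a' as idx 2
Step 3: w='c' (idx 1), next='c' -> output (1, 'c'), add 'cc' as idx 3
Step 4: w='a' (idx 2), next='c' -> output (2, 'c'), add 'ac' as idx 4
Step 5: w='c' (idx 1), next='a' -> output (1, 'a'), add 'ca' as idx 5
Step 6: w='ca' (idx 5), next='c' -> output (5, 'c'), add 'cac' as idx 6
Step 7: w='c' (idx 1), end of input -> output (1, '')


Encoded: [(0, 'c'), (0, 'a'), (1, 'c'), (2, 'c'), (1, 'a'), (5, 'c'), (1, '')]


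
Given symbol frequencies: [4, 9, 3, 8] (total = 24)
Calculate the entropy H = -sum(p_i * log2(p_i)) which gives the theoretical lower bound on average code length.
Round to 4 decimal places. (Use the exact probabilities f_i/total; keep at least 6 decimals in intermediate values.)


Per-symbol terms -p_i * log2(p_i) with p_i = f_i/24:
  p = 4/24 = 0.166667: log2(p) = -2.584963, -p*log2(p) = 0.430827
  p = 9/24 = 0.375000: log2(p) = -1.415037, -p*log2(p) = 0.530639
  p = 3/24 = 0.125000: log2(p) = -3.000000, -p*log2(p) = 0.375000
  p = 8/24 = 0.333333: log2(p) = -1.584963, -p*log2(p) = 0.528321
H = 0.430827 + 0.530639 + 0.375000 + 0.528321 = 1.864787

H = 1.8648 bits/symbol


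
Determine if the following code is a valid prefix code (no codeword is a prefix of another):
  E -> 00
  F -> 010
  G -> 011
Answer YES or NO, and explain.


Checking each pair (does one codeword prefix another?):
  E='00' vs F='010': no prefix
  E='00' vs G='011': no prefix
  F='010' vs E='00': no prefix
  F='010' vs G='011': no prefix
  G='011' vs E='00': no prefix
  G='011' vs F='010': no prefix
No violation found over all pairs.

YES -- this is a valid prefix code. No codeword is a prefix of any other codeword.


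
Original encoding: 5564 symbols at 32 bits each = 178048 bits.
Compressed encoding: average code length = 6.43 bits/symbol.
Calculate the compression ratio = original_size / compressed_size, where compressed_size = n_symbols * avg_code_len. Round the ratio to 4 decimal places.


original_size = n_symbols * orig_bits = 5564 * 32 = 178048 bits
compressed_size = n_symbols * avg_code_len = 5564 * 6.43 = 35776.52 bits
ratio = original_size / compressed_size = 178048 / 35776.52 = 4.9767

Compression ratio = 4.9767


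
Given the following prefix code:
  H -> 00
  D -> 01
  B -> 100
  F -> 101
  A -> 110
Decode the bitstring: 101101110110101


Decoding step by step:
Bits 101 -> F
Bits 101 -> F
Bits 110 -> A
Bits 110 -> A
Bits 101 -> F


Decoded message: FFAAF


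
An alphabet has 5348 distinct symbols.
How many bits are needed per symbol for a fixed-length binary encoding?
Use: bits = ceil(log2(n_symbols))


log2(5348) = 12.3848
Bracket: 2^12 = 4096 < 5348 <= 2^13 = 8192
So ceil(log2(5348)) = 13

bits = ceil(log2(5348)) = ceil(12.3848) = 13 bits


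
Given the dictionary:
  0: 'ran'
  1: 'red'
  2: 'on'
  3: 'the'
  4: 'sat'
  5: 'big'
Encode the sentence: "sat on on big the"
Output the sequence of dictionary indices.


Look up each word in the dictionary:
  'sat' -> 4
  'on' -> 2
  'on' -> 2
  'big' -> 5
  'the' -> 3

Encoded: [4, 2, 2, 5, 3]


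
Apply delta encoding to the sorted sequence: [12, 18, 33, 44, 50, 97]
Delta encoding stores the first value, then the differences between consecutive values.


First value: 12
Deltas:
  18 - 12 = 6
  33 - 18 = 15
  44 - 33 = 11
  50 - 44 = 6
  97 - 50 = 47


Delta encoded: [12, 6, 15, 11, 6, 47]


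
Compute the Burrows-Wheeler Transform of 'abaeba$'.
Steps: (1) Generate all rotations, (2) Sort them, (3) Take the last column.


Rotations (sorted):
  0: $abaeba -> last char: a
  1: a$abaeb -> last char: b
  2: abaeba$ -> last char: $
  3: aeba$ab -> last char: b
  4: ba$abae -> last char: e
  5: baeba$a -> last char: a
  6: eba$aba -> last char: a


BWT = ab$beaa


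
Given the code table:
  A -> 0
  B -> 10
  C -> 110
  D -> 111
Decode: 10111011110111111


Decoding:
10 -> B
111 -> D
0 -> A
111 -> D
10 -> B
111 -> D
111 -> D


Result: BDADBDD


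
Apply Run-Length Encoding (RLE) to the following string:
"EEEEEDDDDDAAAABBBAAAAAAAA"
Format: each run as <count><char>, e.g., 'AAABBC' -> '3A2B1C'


Scanning runs left to right:
  i=0: run of 'E' x 5 -> '5E'
  i=5: run of 'D' x 5 -> '5D'
  i=10: run of 'A' x 4 -> '4A'
  i=14: run of 'B' x 3 -> '3B'
  i=17: run of 'A' x 8 -> '8A'

RLE = 5E5D4A3B8A


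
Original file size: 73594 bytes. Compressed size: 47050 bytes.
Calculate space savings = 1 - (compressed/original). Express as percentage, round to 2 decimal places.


ratio = compressed/original = 47050/73594 = 0.639318
savings = 1 - ratio = 1 - 0.639318 = 0.360682
as a percentage: 0.360682 * 100 = 36.07%

Space savings = 1 - 47050/73594 = 36.07%


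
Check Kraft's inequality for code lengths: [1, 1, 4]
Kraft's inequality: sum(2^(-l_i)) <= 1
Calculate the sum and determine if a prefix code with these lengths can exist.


Sum = 2^(-1) + 2^(-1) + 2^(-4)
    = 0.5 + 0.5 + 0.0625
    = 17/16 = 1.0625
Since 1.0625 > 1, Kraft's inequality is NOT satisfied.
A prefix code with these lengths CANNOT exist.

Kraft sum = 1.0625. Not satisfied.


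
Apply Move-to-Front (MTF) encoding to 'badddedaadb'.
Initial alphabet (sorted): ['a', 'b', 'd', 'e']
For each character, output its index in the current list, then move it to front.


MTF encoding:
'b': index 1 in ['a', 'b', 'd', 'e'] -> ['b', 'a', 'd', 'e']
'a': index 1 in ['b', 'a', 'd', 'e'] -> ['a', 'b', 'd', 'e']
'd': index 2 in ['a', 'b', 'd', 'e'] -> ['d', 'a', 'b', 'e']
'd': index 0 in ['d', 'a', 'b', 'e'] -> ['d', 'a', 'b', 'e']
'd': index 0 in ['d', 'a', 'b', 'e'] -> ['d', 'a', 'b', 'e']
'e': index 3 in ['d', 'a', 'b', 'e'] -> ['e', 'd', 'a', 'b']
'd': index 1 in ['e', 'd', 'a', 'b'] -> ['d', 'e', 'a', 'b']
'a': index 2 in ['d', 'e', 'a', 'b'] -> ['a', 'd', 'e', 'b']
'a': index 0 in ['a', 'd', 'e', 'b'] -> ['a', 'd', 'e', 'b']
'd': index 1 in ['a', 'd', 'e', 'b'] -> ['d', 'a', 'e', 'b']
'b': index 3 in ['d', 'a', 'e', 'b'] -> ['b', 'd', 'a', 'e']


Output: [1, 1, 2, 0, 0, 3, 1, 2, 0, 1, 3]


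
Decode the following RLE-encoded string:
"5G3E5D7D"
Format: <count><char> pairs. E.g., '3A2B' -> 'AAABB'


Expanding each <count><char> pair:
  5G -> 'GGGGG'
  3E -> 'EEE'
  5D -> 'DDDDD'
  7D -> 'DDDDDDD'

Decoded = GGGGGEEEDDDDDDDDDDDD


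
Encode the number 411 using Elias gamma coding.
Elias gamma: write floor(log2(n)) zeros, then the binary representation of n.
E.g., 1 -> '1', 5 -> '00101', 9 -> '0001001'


num_bits = floor(log2(411)) + 1 = 9
leading_zeros = num_bits - 1 = 8
binary(411) = 110011011

Elias gamma(411) = '00000000' + '110011011' = 00000000110011011 (17 bits)


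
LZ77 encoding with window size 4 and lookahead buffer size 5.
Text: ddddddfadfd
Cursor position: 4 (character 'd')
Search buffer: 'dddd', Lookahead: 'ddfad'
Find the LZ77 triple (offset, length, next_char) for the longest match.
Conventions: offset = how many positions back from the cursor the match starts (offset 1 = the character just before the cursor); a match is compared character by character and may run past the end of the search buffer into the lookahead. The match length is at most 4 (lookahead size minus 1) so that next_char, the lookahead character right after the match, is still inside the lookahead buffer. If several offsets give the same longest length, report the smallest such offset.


Try each offset into the search buffer:
  offset=1 (pos 3, char 'd'): match length 2
  offset=2 (pos 2, char 'd'): match length 2
  offset=3 (pos 1, char 'd'): match length 2
  offset=4 (pos 0, char 'd'): match length 2
Longest match has length 2, found at offsets 1, 2, 3, 4; take the smallest, offset 1.
next_char = character at position 4 + 2 = 6 -> 'f'

Best match: offset=1, length=2 (matching 'dd' starting at position 3)
LZ77 triple: (1, 2, 'f')


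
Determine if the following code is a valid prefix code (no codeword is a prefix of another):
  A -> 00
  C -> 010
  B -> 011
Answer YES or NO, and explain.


Checking each pair (does one codeword prefix another?):
  A='00' vs C='010': no prefix
  A='00' vs B='011': no prefix
  C='010' vs A='00': no prefix
  C='010' vs B='011': no prefix
  B='011' vs A='00': no prefix
  B='011' vs C='010': no prefix
No violation found over all pairs.

YES -- this is a valid prefix code. No codeword is a prefix of any other codeword.


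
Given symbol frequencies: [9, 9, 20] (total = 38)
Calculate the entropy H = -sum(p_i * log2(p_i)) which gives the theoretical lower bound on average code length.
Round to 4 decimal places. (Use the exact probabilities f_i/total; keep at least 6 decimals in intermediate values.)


Per-symbol terms -p_i * log2(p_i) with p_i = f_i/38:
  p = 9/38 = 0.236842: log2(p) = -2.078003, -p*log2(p) = 0.492158
  p = 9/38 = 0.236842: log2(p) = -2.078003, -p*log2(p) = 0.492158
  p = 20/38 = 0.526316: log2(p) = -0.925999, -p*log2(p) = 0.487368
H = 0.492158 + 0.492158 + 0.487368 = 1.471684

H = 1.4717 bits/symbol


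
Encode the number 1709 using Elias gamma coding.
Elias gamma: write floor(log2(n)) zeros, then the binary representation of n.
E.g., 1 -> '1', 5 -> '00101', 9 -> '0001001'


num_bits = floor(log2(1709)) + 1 = 11
leading_zeros = num_bits - 1 = 10
binary(1709) = 11010101101

Elias gamma(1709) = '0000000000' + '11010101101' = 000000000011010101101 (21 bits)


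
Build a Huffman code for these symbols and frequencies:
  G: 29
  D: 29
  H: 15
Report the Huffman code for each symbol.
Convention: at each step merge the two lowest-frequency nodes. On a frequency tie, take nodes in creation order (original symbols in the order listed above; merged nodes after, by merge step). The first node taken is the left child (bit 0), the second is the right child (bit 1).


Huffman tree construction:
Step 1: Merge H(15) + G(29) = 44
Step 2: Merge D(29) + (H+G)(44) = 73
Read each symbol's code off the tree from the root (left child = 0, right child = 1).

Codes:
  G: 11 (length 2)
  D: 0 (length 1)
  H: 10 (length 2)
Average code length: 117/73 = 1.6027 bits/symbol


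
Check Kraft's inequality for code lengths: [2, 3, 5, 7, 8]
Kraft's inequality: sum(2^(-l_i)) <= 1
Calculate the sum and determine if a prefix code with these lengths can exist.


Sum = 2^(-2) + 2^(-3) + 2^(-5) + 2^(-7) + 2^(-8)
    = 0.25 + 0.125 + 0.03125 + 0.0078125 + 0.00390625
    = 107/256 = 0.41796875
Since 0.41796875 <= 1, Kraft's inequality IS satisfied.
A prefix code with these lengths CAN exist.

Kraft sum = 0.41796875. Satisfied.


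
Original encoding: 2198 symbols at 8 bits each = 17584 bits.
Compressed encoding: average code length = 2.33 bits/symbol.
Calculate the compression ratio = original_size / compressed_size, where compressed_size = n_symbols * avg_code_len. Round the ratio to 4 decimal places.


original_size = n_symbols * orig_bits = 2198 * 8 = 17584 bits
compressed_size = n_symbols * avg_code_len = 2198 * 2.33 = 5121.34 bits
ratio = original_size / compressed_size = 17584 / 5121.34 = 3.4335

Compression ratio = 3.4335


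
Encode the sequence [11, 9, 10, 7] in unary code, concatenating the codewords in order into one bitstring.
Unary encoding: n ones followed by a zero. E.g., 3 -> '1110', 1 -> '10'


Encode each number as n ones followed by a terminating 0:
  11 -> 111111111110 (12 bits)
  9 -> 1111111110 (10 bits)
  10 -> 11111111110 (11 bits)
  7 -> 11111110 (8 bits)
Total length = 12 + 10 + 11 + 8 = 41 bits.

Unary([11, 9, 10, 7]) = 11111111111011111111101111111111011111110 (41 bits)


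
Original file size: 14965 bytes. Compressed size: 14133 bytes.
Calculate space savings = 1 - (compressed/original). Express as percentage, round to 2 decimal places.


ratio = compressed/original = 14133/14965 = 0.944404
savings = 1 - ratio = 1 - 0.944404 = 0.055596
as a percentage: 0.055596 * 100 = 5.56%

Space savings = 1 - 14133/14965 = 5.56%


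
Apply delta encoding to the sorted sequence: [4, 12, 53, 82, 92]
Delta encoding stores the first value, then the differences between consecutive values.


First value: 4
Deltas:
  12 - 4 = 8
  53 - 12 = 41
  82 - 53 = 29
  92 - 82 = 10


Delta encoded: [4, 8, 41, 29, 10]


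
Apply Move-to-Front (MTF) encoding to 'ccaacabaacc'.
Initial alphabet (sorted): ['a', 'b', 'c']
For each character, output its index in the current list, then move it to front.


MTF encoding:
'c': index 2 in ['a', 'b', 'c'] -> ['c', 'a', 'b']
'c': index 0 in ['c', 'a', 'b'] -> ['c', 'a', 'b']
'a': index 1 in ['c', 'a', 'b'] -> ['a', 'c', 'b']
'a': index 0 in ['a', 'c', 'b'] -> ['a', 'c', 'b']
'c': index 1 in ['a', 'c', 'b'] -> ['c', 'a', 'b']
'a': index 1 in ['c', 'a', 'b'] -> ['a', 'c', 'b']
'b': index 2 in ['a', 'c', 'b'] -> ['b', 'a', 'c']
'a': index 1 in ['b', 'a', 'c'] -> ['a', 'b', 'c']
'a': index 0 in ['a', 'b', 'c'] -> ['a', 'b', 'c']
'c': index 2 in ['a', 'b', 'c'] -> ['c', 'a', 'b']
'c': index 0 in ['c', 'a', 'b'] -> ['c', 'a', 'b']


Output: [2, 0, 1, 0, 1, 1, 2, 1, 0, 2, 0]


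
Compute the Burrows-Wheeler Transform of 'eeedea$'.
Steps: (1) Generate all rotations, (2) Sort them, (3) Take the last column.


Rotations (sorted):
  0: $eeedea -> last char: a
  1: a$eeede -> last char: e
  2: dea$eee -> last char: e
  3: ea$eeed -> last char: d
  4: edea$ee -> last char: e
  5: eedea$e -> last char: e
  6: eeedea$ -> last char: $


BWT = aeedee$


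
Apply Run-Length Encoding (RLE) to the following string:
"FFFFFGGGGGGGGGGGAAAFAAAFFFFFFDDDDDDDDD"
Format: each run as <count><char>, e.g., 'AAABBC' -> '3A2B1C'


Scanning runs left to right:
  i=0: run of 'F' x 5 -> '5F'
  i=5: run of 'G' x 11 -> '11G'
  i=16: run of 'A' x 3 -> '3A'
  i=19: run of 'F' x 1 -> '1F'
  i=20: run of 'A' x 3 -> '3A'
  i=23: run of 'F' x 6 -> '6F'
  i=29: run of 'D' x 9 -> '9D'

RLE = 5F11G3A1F3A6F9D


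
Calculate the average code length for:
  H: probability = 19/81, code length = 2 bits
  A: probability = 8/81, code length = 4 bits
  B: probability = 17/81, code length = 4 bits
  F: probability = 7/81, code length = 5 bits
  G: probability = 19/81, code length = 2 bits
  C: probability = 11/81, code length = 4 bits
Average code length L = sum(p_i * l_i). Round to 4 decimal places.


Weighted contributions p_i * l_i:
  H: (19/81) * 2 = 38/81
  A: (8/81) * 4 = 32/81
  B: (17/81) * 4 = 68/81
  F: (7/81) * 5 = 35/81
  G: (19/81) * 2 = 38/81
  C: (11/81) * 4 = 44/81
Sum = (38 + 32 + 68 + 35 + 38 + 44)/81 = 255/81

L = 255/81 = 3.1481 bits/symbol


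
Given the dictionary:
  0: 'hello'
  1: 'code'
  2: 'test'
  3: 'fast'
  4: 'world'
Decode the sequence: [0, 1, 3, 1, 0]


Look up each index in the dictionary:
  0 -> 'hello'
  1 -> 'code'
  3 -> 'fast'
  1 -> 'code'
  0 -> 'hello'

Decoded: "hello code fast code hello"


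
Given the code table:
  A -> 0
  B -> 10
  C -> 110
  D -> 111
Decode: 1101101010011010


Decoding:
110 -> C
110 -> C
10 -> B
10 -> B
0 -> A
110 -> C
10 -> B


Result: CCBBACB


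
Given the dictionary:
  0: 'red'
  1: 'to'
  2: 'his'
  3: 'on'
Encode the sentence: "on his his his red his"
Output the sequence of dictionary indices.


Look up each word in the dictionary:
  'on' -> 3
  'his' -> 2
  'his' -> 2
  'his' -> 2
  'red' -> 0
  'his' -> 2

Encoded: [3, 2, 2, 2, 0, 2]


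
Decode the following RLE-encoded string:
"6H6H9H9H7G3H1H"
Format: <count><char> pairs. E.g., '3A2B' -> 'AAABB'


Expanding each <count><char> pair:
  6H -> 'HHHHHH'
  6H -> 'HHHHHH'
  9H -> 'HHHHHHHHH'
  9H -> 'HHHHHHHHH'
  7G -> 'GGGGGGG'
  3H -> 'HHH'
  1H -> 'H'

Decoded = HHHHHHHHHHHHHHHHHHHHHHHHHHHHHHGGGGGGGHHHH


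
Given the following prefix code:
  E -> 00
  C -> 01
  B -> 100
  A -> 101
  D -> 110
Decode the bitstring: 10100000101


Decoding step by step:
Bits 101 -> A
Bits 00 -> E
Bits 00 -> E
Bits 01 -> C
Bits 01 -> C


Decoded message: AEECC


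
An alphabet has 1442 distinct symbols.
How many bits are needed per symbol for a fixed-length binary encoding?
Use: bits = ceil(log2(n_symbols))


log2(1442) = 10.4939
Bracket: 2^10 = 1024 < 1442 <= 2^11 = 2048
So ceil(log2(1442)) = 11

bits = ceil(log2(1442)) = ceil(10.4939) = 11 bits


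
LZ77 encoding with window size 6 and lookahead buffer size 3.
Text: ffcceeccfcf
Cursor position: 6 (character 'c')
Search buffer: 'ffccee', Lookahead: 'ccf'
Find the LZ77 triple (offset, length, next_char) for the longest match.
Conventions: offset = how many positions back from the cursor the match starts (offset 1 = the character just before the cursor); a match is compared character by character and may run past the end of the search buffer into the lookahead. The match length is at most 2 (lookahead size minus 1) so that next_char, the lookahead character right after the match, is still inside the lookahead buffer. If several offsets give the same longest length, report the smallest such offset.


Try each offset into the search buffer:
  offset=1 (pos 5, char 'e'): match length 0
  offset=2 (pos 4, char 'e'): match length 0
  offset=3 (pos 3, char 'c'): match length 1
  offset=4 (pos 2, char 'c'): match length 2
  offset=5 (pos 1, char 'f'): match length 0
  offset=6 (pos 0, char 'f'): match length 0
Longest match has length 2 at offset 4.
next_char = character at position 6 + 2 = 8 -> 'f'

Best match: offset=4, length=2 (matching 'cc' starting at position 2)
LZ77 triple: (4, 2, 'f')


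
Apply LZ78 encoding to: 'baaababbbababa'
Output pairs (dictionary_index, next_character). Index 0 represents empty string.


LZ78 encoding steps:
Dictionary: {0: ''}
Step 1: w='' (idx 0), next='b' -> output (0, 'b'), add 'b' as idx 1
Step 2: w='' (idx 0), next='a' -> output (0, 'a'), add 'a' as idx 2
Step 3: w='a' (idx 2), next='a' -> output (2, 'a'), add 'aa' as idx 3
Step 4: w='b' (idx 1), next='a' -> output (1, 'a'), add 'ba' as idx 4
Step 5: w='b' (idx 1), next='b' -> output (1, 'b'), add 'bb' as idx 5
Step 6: w='ba' (idx 4), next='b' -> output (4, 'b'), add 'bab' as idx 6
Step 7: w='a' (idx 2), next='b' -> output (2, 'b'), add 'ab' as idx 7
Step 8: w='a' (idx 2), end of input -> output (2, '')


Encoded: [(0, 'b'), (0, 'a'), (2, 'a'), (1, 'a'), (1, 'b'), (4, 'b'), (2, 'b'), (2, '')]


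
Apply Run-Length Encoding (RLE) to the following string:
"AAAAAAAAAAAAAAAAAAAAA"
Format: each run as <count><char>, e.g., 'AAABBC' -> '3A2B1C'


Scanning runs left to right:
  i=0: run of 'A' x 21 -> '21A'

RLE = 21A


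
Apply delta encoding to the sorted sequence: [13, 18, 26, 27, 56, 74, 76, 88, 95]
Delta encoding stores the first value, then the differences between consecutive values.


First value: 13
Deltas:
  18 - 13 = 5
  26 - 18 = 8
  27 - 26 = 1
  56 - 27 = 29
  74 - 56 = 18
  76 - 74 = 2
  88 - 76 = 12
  95 - 88 = 7


Delta encoded: [13, 5, 8, 1, 29, 18, 2, 12, 7]


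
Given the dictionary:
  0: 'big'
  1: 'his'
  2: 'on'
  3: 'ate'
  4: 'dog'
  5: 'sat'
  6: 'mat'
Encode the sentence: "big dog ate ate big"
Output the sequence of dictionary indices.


Look up each word in the dictionary:
  'big' -> 0
  'dog' -> 4
  'ate' -> 3
  'ate' -> 3
  'big' -> 0

Encoded: [0, 4, 3, 3, 0]
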